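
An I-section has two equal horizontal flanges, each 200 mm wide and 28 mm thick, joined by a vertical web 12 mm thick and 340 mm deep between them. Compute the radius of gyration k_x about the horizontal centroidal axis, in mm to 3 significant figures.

k_x ≈ 166 mm

Treat the section as a set of non-overlapping primitives; coordinates are from the bounding-box lower-left.
Bottom flange: 200 × 28, A = 5 600 mm², y = 14 mm, Ī = 365 867 mm⁴.
Web: 12 × 340, A = 4 080 mm², y = 198 mm, Ī = 39 304 000 mm⁴.
Top flange: 200 × 28, A = 5 600 mm², y = 382 mm, Ī = 365 867 mm⁴.
By symmetry the centroid is at mid-height, ȳ = 198 mm.
Transfer each piece to the horizontal centroidal axis using Ī + A·d² with d = y − 198:
  bottom flange: d = -184 mm → contributes +189 959 467 mm⁴
  web: d = 0 mm → contributes +39 304 000 mm⁴
  top flange: d = 184 mm → contributes +189 959 467 mm⁴
Total I = 419 222 933 mm⁴.
Radius of gyration: k = √(I/A) = √(419 222 933 / 15 280) = 165.64 mm.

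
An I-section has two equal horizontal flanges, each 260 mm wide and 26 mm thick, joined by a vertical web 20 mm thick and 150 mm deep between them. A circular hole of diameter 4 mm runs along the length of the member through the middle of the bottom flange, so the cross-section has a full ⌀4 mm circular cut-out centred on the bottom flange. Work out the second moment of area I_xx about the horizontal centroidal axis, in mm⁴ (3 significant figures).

Decompose the section into non-overlapping parts with the origin at the bottom-left of its bounding rectangle.
Bottom flange: 260 × 26, A = 6 760 mm², y = 13 mm, Ī = 380 813 mm⁴.
Web: 20 × 150, A = 3 000 mm², y = 101 mm, Ī = 5 625 000 mm⁴.
Top flange: 260 × 26, A = 6 760 mm², y = 189 mm, Ī = 380 813 mm⁴.
Hole (subtracted): ⌀4, A = 12.566 mm², y = 13 mm, Ī = 12.566 mm⁴.
Centroid: ȳ = ΣA·y / ΣA = 101.07 mm.
Transfer each piece to the horizontal centroidal axis using Ī + A·d² with d = y − 101.07:
  bottom flange: d = -88.067 mm → contributes +52 809 986 mm⁴
  web: d = -0.06699 mm → contributes +5 625 013 mm⁴
  top flange: d = 87.933 mm → contributes +52 650 581 mm⁴
  hole: d = -88.067 mm → contributes −97 475 mm⁴
Total I = 110 988 106 mm⁴.

I_xx ≈ 1.11 × 10⁸ mm⁴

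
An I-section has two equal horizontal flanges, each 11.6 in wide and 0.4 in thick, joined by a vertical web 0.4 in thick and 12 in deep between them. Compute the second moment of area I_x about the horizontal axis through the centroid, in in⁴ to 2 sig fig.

I_x ≈ 410 in⁴

Treat the section as a set of non-overlapping primitives; coordinates are from the bounding-box lower-left.
Bottom flange: 11.6 × 0.4, A = 4.64 in², y = 0.2 in, Ī = 0.06187 in⁴.
Web: 0.4 × 12, A = 4.8 in², y = 6.4 in, Ī = 57.6 in⁴.
Top flange: 11.6 × 0.4, A = 4.64 in², y = 12.6 in, Ī = 0.06187 in⁴.
By symmetry the centroid is at mid-height, ȳ = 6.4 in.
Transfer each piece to the horizontal axis through the centroid using Ī + A·d² with d = y − 6.4:
  bottom flange: d = -6.2 in → contributes +178.4 in⁴
  web: d = 0 in → contributes +57.6 in⁴
  top flange: d = 6.2 in → contributes +178.4 in⁴
Total I = 414.4 in⁴.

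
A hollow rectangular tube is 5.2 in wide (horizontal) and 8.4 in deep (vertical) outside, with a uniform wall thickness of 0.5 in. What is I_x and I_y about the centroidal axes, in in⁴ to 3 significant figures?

Decompose the section into non-overlapping parts with the origin at the bottom-left of its bounding rectangle.
Outer rectangle: 5.2 × 8.4, A = 43.68 in², y = 4.2 in, Ī = 256.84 in⁴.
Inner void (subtracted): 4.2 × 7.4, A = 31.08 in², y = 4.2 in, Ī = 141.83 in⁴.
By symmetry the centroid is at mid-height, ȳ = 4.2 in.
All pieces are centred on the centroidal x-axis, so I = ΣĪ (holes subtracted) = 115.01 in⁴.
Repeating about the centroidal y-axis gives I_y = 52.738 in⁴.

I_x ≈ 115 in⁴, I_y ≈ 52.7 in⁴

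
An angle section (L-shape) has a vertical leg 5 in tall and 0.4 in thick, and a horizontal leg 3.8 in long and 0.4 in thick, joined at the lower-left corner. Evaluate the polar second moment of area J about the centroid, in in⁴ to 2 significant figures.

J ≈ 13 in⁴

Split into non-overlapping primitives; take the origin at the lower-left of the bounding box.
Vertical leg: 0.4 × 5, A = 2 in², y = 2.5 in, Ī = 4.167 in⁴.
Horizontal leg (remainder): 3.4 × 0.4, A = 1.36 in², y = 0.2 in, Ī = 0.01813 in⁴.
Centroid: ȳ = ΣA·y / ΣA = 1.569 in.
Transfer each piece to the centroidal x-axis using Ī + A·d² with d = y − 1.569:
  vertical leg: d = 0.931 in → contributes +5.9 in⁴
  horizontal leg (remainder): d = -1.369 in → contributes +2.567 in⁴
Total I = 8.467 in⁴.
For the y-axis: x̄ = 0.969 in.
Repeating about the centroidal y-axis gives I_y = 4.259 in⁴.
Polar second moment: J = I_x + I_y = 12.73 in⁴.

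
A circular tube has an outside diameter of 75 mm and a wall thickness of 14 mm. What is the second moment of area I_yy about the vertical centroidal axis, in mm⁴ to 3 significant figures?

I_yy ≈ 1.31 × 10⁶ mm⁴

Split into non-overlapping primitives; take the origin at the lower-left of the bounding box.
Outer circle: ⌀75, A = 4417.9 mm², x = 37.5 mm, Ī = 1 553 156 mm⁴.
Bore (subtracted): ⌀47, A = 1734.9 mm², x = 37.5 mm, Ī = 239 531 mm⁴.
By symmetry the centroid is at mid-width, x̄ = 37.5 mm.
All pieces are centred on the vertical centroidal axis, so I = ΣĪ (holes subtracted) = 1 313 625 mm⁴.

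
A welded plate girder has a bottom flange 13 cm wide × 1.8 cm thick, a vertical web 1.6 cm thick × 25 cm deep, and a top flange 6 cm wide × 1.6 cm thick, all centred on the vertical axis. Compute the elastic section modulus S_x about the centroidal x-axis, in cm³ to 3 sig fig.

S_x ≈ 452 cm³

Treat the section as a set of non-overlapping primitives; coordinates are from the bounding-box lower-left.
Bottom plate: 13 × 1.8, A = 23.4 cm², y = 0.9 cm, Ī = 6.318 cm⁴.
Web plate: 1.6 × 25, A = 40 cm², y = 14.3 cm, Ī = 2083.3 cm⁴.
Top plate: 6 × 1.6, A = 9.6 cm², y = 27.6 cm, Ī = 2.048 cm⁴.
Centroid: ȳ = ΣA·y / ΣA = 11.754 cm.
Transfer each piece to the centroidal x-axis using Ī + A·d² with d = y − 11.754:
  bottom plate: d = -10.854 cm → contributes +2762.9 cm⁴
  web plate: d = 2.5463 cm → contributes +2342.7 cm⁴
  top plate: d = 15.846 cm → contributes +2412.7 cm⁴
Total I = 7518.2 cm⁴.
Extreme fibre distance c = 16.646 cm; S = I/c = 451.65 cm³.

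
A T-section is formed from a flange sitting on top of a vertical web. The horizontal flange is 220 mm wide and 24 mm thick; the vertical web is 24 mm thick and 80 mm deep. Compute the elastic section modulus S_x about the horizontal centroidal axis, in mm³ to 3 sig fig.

S_x ≈ 6.51 × 10⁴ mm³

Break the section into simple shapes (no overlaps), measuring from the bottom-left corner of the bounding box.
Flange: 220 × 24, A = 5 280 mm², y = 92 mm, Ī = 253 440 mm⁴.
Web: 24 × 80, A = 1 920 mm², y = 40 mm, Ī = 1 024 000 mm⁴.
Centroid: ȳ = ΣA·y / ΣA = 78.133 mm.
Transfer each piece to the horizontal centroidal axis using Ī + A·d² with d = y − 78.133:
  flange: d = 13.867 mm → contributes +1 268 702 mm⁴
  web: d = -38.133 mm → contributes +3 815 970 mm⁴
Total I = 5 084 672 mm⁴.
Extreme fibre distance c = 78.133 mm; S = I/c = 65 077 mm³.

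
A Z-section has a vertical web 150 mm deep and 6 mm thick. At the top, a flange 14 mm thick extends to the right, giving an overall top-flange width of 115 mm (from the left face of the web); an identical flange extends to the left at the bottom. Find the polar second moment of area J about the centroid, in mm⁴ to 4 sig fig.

Decompose the section into non-overlapping parts with the origin at the bottom-left of its bounding rectangle.
Web: 6 × 150, A = 900 mm², y = 75 mm, Ī = 1 687 500 mm⁴.
Top flange (beyond web): 109 × 14, A = 1 526 mm², y = 143 mm, Ī = 24924.7 mm⁴.
Bottom flange (beyond web): 109 × 14, A = 1 526 mm², y = 7 mm, Ī = 24924.7 mm⁴.
Centroid: ȳ = ΣA·y / ΣA = 75 mm.
Transfer each piece to the centroidal x-axis using Ī + A·d² with d = y − 75:
  web: d = 0 mm → contributes +1 687 500 mm⁴
  top flange (beyond web): d = 68 mm → contributes +7 081 149 mm⁴
  bottom flange (beyond web): d = -68 mm → contributes +7 081 149 mm⁴
Total I = 15 849 797 mm⁴.
For the y-axis: x̄ = 112 mm.
Repeating about the centroidal y-axis gives I_y = 13 115 109 mm⁴.
Polar second moment: J = I_x + I_y = 28 964 907 mm⁴.

J ≈ 2.896 × 10⁷ mm⁴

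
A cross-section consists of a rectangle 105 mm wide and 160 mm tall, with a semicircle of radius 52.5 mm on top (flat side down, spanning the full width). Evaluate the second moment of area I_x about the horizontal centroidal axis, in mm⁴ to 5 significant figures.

Break the section into simple shapes (no overlaps), measuring from the bottom-left corner of the bounding box.
Rectangular body: 105 × 160, A = 16 800 mm², y = 80 mm, Ī = 35 840 000 mm⁴.
Semicircular cap: semicircle r = 52.5, A = 4329.507 mm², y = 182.2817 mm, Ī = 833814.2 mm⁴.
Centroid: ȳ = ΣA·y / ΣA = 100.9579 mm.
Transfer each piece to the horizontal centroidal axis using Ī + A·d² with d = y − 100.9579:
  rectangular body: d = -20.95786 mm → contributes +43 219 099 mm⁴
  semicircular cap: d = 81.32383 mm → contributes +29 467 293 mm⁴
Total I = 72 686 391 mm⁴.

I_x ≈ 7.2686 × 10⁷ mm⁴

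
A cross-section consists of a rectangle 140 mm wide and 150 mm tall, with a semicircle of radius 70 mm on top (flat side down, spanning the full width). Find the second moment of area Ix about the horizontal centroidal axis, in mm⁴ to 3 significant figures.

Ix ≈ 1.04 × 10⁸ mm⁴

Break the section into simple shapes (no overlaps), measuring from the bottom-left corner of the bounding box.
Rectangular body: 140 × 150, A = 21 000 mm², y = 75 mm, Ī = 39 375 000 mm⁴.
Semicircular cap: semicircle r = 70, A = 7696.9 mm², y = 179.71 mm, Ī = 2 635 265 mm⁴.
Centroid: ȳ = ΣA·y / ΣA = 103.08 mm.
Transfer each piece to the horizontal centroidal axis using Ī + A·d² with d = y − 103.08:
  rectangular body: d = -28.084 mm → contributes +55 938 365 mm⁴
  semicircular cap: d = 76.625 mm → contributes +47 826 259 mm⁴
Total I = 103 764 624 mm⁴.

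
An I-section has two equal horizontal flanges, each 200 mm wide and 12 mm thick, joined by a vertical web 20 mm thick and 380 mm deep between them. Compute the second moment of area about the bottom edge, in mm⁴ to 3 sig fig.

Treat the section as a set of non-overlapping primitives; coordinates are from the bounding-box lower-left.
Bottom flange: 200 × 12, A = 2 400 mm², y = 6 mm, Ī = 28 800 mm⁴.
Web: 20 × 380, A = 7 600 mm², y = 202 mm, Ī = 91 453 333 mm⁴.
Top flange: 200 × 12, A = 2 400 mm², y = 398 mm, Ī = 28 800 mm⁴.
Transfer each piece to a horizontal axis along the bottom face using Ī + A·d² with d = y − 0:
  bottom flange: d = 6 mm → contributes +115 200 mm⁴
  web: d = 202 mm → contributes +401 563 733 mm⁴
  top flange: d = 398 mm → contributes +380 198 400 mm⁴
Total I = 781 877 333 mm⁴.

I_base ≈ 7.82 × 10⁸ mm⁴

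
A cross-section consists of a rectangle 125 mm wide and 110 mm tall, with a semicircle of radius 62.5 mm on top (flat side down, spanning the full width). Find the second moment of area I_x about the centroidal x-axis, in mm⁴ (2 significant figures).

Split into non-overlapping primitives; take the origin at the lower-left of the bounding box.
Rectangular body: 125 × 110, A = 13 750 mm², y = 55 mm, Ī = 13 864 583 mm⁴.
Semicircular cap: semicircle r = 62.5, A = 6 136 mm², y = 136.5 mm, Ī = 1 674 758 mm⁴.
Centroid: ȳ = ΣA·y / ΣA = 80.16 mm.
Transfer each piece to the centroidal x-axis using Ī + A·d² with d = y − 80.16:
  rectangular body: d = -25.16 mm → contributes +22 565 428 mm⁴
  semicircular cap: d = 56.37 mm → contributes +21 172 494 mm⁴
Total I = 43 737 922 mm⁴.

I_x ≈ 4.4 × 10⁷ mm⁴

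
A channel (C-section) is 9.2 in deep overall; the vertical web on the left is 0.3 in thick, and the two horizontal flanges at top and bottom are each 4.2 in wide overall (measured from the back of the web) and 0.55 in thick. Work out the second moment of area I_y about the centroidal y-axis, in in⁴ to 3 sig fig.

Break the section into simple shapes (no overlaps), measuring from the bottom-left corner of the bounding box.
Web: 0.3 × 9.2, A = 2.76 in², x = 0.15 in, Ī = 0.0207 in⁴.
Top flange (beyond web): 3.9 × 0.55, A = 2.145 in², x = 2.25 in, Ī = 2.7188 in⁴.
Bottom flange (beyond web): 3.9 × 0.55, A = 2.145 in², x = 2.25 in, Ī = 2.7188 in⁴.
Centroid: x̄ = ΣA·x / ΣA = 1.4279 in.
Transfer each piece to the centroidal y-axis using Ī + A·d² with d = x − 1.4279:
  web: d = -1.2779 in → contributes +4.5277 in⁴
  top flange (beyond web): d = 0.82213 in → contributes +4.1686 in⁴
  bottom flange (beyond web): d = 0.82213 in → contributes +4.1686 in⁴
Total I = 12.865 in⁴.

I_y ≈ 12.9 in⁴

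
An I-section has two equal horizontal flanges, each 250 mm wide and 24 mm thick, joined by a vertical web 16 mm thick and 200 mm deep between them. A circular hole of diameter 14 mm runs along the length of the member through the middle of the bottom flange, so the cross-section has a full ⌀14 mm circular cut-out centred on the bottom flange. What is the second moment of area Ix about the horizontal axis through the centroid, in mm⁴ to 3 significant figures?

Decompose the section into non-overlapping parts with the origin at the bottom-left of its bounding rectangle.
Bottom flange: 250 × 24, A = 6 000 mm², y = 12 mm, Ī = 288 000 mm⁴.
Web: 16 × 200, A = 3 200 mm², y = 124 mm, Ī = 10 666 667 mm⁴.
Top flange: 250 × 24, A = 6 000 mm², y = 236 mm, Ī = 288 000 mm⁴.
Hole (subtracted): ⌀14, A = 153.94 mm², y = 12 mm, Ī = 1885.7 mm⁴.
Centroid: ȳ = ΣA·y / ΣA = 125.15 mm.
Transfer each piece to the horizontal axis through the centroid using Ī + A·d² with d = y − 125.15:
  bottom flange: d = -113.15 mm → contributes +77 099 948 mm⁴
  web: d = -1.1459 mm → contributes +10 670 868 mm⁴
  top flange: d = 110.85 mm → contributes +74 019 809 mm⁴
  hole: d = -113.15 mm → contributes −1 972 599 mm⁴
Total I = 159 818 026 mm⁴.

Ix ≈ 1.60 × 10⁸ mm⁴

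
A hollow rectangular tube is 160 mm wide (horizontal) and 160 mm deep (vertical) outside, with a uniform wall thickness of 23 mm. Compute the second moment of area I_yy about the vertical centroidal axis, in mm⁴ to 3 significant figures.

I_yy ≈ 4.05 × 10⁷ mm⁴

Decompose the section into non-overlapping parts with the origin at the bottom-left of its bounding rectangle.
Outer rectangle: 160 × 160, A = 25 600 mm², x = 80 mm, Ī = 54 613 333 mm⁴.
Inner void (subtracted): 114 × 114, A = 12 996 mm², x = 80 mm, Ī = 14 074 668 mm⁴.
By symmetry the centroid is at mid-width, x̄ = 80 mm.
All pieces are centred on the vertical centroidal axis, so I = ΣĪ (holes subtracted) = 40 538 665 mm⁴.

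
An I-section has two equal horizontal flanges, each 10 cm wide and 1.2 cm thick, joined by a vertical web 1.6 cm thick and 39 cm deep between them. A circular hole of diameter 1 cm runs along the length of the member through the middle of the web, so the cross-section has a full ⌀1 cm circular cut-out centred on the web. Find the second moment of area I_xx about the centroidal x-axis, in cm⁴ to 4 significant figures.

Decompose the section into non-overlapping parts with the origin at the bottom-left of its bounding rectangle.
Bottom flange: 10 × 1.2, A = 12 cm², y = 0.6 cm, Ī = 1.44 cm⁴.
Web: 1.6 × 39, A = 62.4 cm², y = 20.7 cm, Ī = 7909.2 cm⁴.
Top flange: 10 × 1.2, A = 12 cm², y = 40.8 cm, Ī = 1.44 cm⁴.
Hole (subtracted): ⌀1, A = 0.785398 cm², y = 20.7 cm, Ī = 0.0490874 cm⁴.
By symmetry the centroid is at mid-height, ȳ = 20.7 cm.
Transfer each piece to the centroidal x-axis using Ī + A·d² with d = y − 20.7:
  bottom flange: d = -20.1 cm → contributes +4849.56 cm⁴
  web: d = 0 cm → contributes +7909.2 cm⁴
  top flange: d = 20.1 cm → contributes +4849.56 cm⁴
  hole: d = 0 cm → contributes −0.0490874 cm⁴
Total I = 17608.3 cm⁴.

I_xx ≈ 1.761 × 10⁴ cm⁴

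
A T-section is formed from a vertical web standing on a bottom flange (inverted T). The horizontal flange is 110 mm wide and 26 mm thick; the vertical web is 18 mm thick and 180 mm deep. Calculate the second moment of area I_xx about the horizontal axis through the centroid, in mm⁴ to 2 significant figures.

I_xx ≈ 2.5 × 10⁷ mm⁴

Decompose the section into non-overlapping parts with the origin at the bottom-left of its bounding rectangle.
Flange: 110 × 26, A = 2 860 mm², y = 13 mm, Ī = 161 113 mm⁴.
Web: 18 × 180, A = 3 240 mm², y = 116 mm, Ī = 8 748 000 mm⁴.
Centroid: ȳ = ΣA·y / ΣA = 67.71 mm.
Transfer each piece to the horizontal axis through the centroid using Ī + A·d² with d = y − 67.71:
  flange: d = -54.71 mm → contributes +8 721 056 mm⁴
  web: d = 48.29 mm → contributes +16 303 998 mm⁴
Total I = 25 025 054 mm⁴.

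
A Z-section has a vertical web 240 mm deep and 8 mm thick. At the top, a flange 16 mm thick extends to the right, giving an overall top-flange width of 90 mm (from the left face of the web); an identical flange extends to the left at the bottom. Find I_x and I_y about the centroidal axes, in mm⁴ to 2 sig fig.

Break the section into simple shapes (no overlaps), measuring from the bottom-left corner of the bounding box.
Web: 8 × 240, A = 1 920 mm², y = 120 mm, Ī = 9 216 000 mm⁴.
Top flange (beyond web): 82 × 16, A = 1 312 mm², y = 232 mm, Ī = 27 989 mm⁴.
Bottom flange (beyond web): 82 × 16, A = 1 312 mm², y = 8 mm, Ī = 27 989 mm⁴.
Centroid: ȳ = ΣA·y / ΣA = 120 mm.
Transfer each piece to the centroidal x-axis using Ī + A·d² with d = y − 120:
  web: d = 0 mm → contributes +9 216 000 mm⁴
  top flange (beyond web): d = 112 mm → contributes +16 485 717 mm⁴
  bottom flange (beyond web): d = -112 mm → contributes +16 485 717 mm⁴
Total I = 42 187 435 mm⁴.
For the y-axis: x̄ = 86 mm.
Repeating about the centroidal y-axis gives I_y = 6 794 155 mm⁴.

I_x ≈ 4.2 × 10⁷ mm⁴, I_y ≈ 6.8 × 10⁶ mm⁴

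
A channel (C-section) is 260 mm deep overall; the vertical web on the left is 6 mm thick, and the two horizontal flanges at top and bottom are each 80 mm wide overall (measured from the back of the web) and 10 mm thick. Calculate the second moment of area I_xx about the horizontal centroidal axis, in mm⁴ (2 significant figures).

I_xx ≈ 3.2 × 10⁷ mm⁴

Treat the section as a set of non-overlapping primitives; coordinates are from the bounding-box lower-left.
Web: 6 × 260, A = 1 560 mm², y = 130 mm, Ī = 8 788 000 mm⁴.
Top flange (beyond web): 74 × 10, A = 740 mm², y = 255 mm, Ī = 6 167 mm⁴.
Bottom flange (beyond web): 74 × 10, A = 740 mm², y = 5 mm, Ī = 6 167 mm⁴.
By symmetry the centroid is at mid-height, ȳ = 130 mm.
Transfer each piece to the horizontal centroidal axis using Ī + A·d² with d = y − 130:
  web: d = 0 mm → contributes +8 788 000 mm⁴
  top flange (beyond web): d = 125 mm → contributes +11 568 667 mm⁴
  bottom flange (beyond web): d = -125 mm → contributes +11 568 667 mm⁴
Total I = 31 925 333 mm⁴.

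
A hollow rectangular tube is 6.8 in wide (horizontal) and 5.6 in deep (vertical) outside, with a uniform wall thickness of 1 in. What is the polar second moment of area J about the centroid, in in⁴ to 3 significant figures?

J ≈ 194 in⁴

Break the section into simple shapes (no overlaps), measuring from the bottom-left corner of the bounding box.
Outer rectangle: 6.8 × 5.6, A = 38.08 in², y = 2.8 in, Ī = 99.516 in⁴.
Inner void (subtracted): 4.8 × 3.6, A = 17.28 in², y = 2.8 in, Ī = 18.662 in⁴.
By symmetry the centroid is at mid-height, ȳ = 2.8 in.
All pieces are centred on the centroidal x-axis, so I = ΣĪ (holes subtracted) = 80.853 in⁴.
Repeating about the centroidal y-axis gives I_y = 113.56 in⁴.
Polar second moment: J = I_x + I_y = 194.41 in⁴.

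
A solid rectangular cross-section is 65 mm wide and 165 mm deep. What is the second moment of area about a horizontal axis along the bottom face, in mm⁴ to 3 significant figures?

The section: 65 × 165, A = 10 725 mm², y = 82.5 mm, Ī = 24 332 344 mm⁴.
Transfer it to the base of the section using Ī + A·d² with d = y − 0:
  the section: d = 82.5 mm → contributes +97 329 375 mm⁴
Total I = 97 329 375 mm⁴.

I_base ≈ 9.73 × 10⁷ mm⁴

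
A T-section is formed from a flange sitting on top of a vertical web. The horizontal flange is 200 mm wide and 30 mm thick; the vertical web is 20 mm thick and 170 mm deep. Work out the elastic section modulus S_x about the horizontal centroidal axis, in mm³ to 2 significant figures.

Break the section into simple shapes (no overlaps), measuring from the bottom-left corner of the bounding box.
Flange: 200 × 30, A = 6 000 mm², y = 185 mm, Ī = 450 000 mm⁴.
Web: 20 × 170, A = 3 400 mm², y = 85 mm, Ī = 8 188 333 mm⁴.
Centroid: ȳ = ΣA·y / ΣA = 148.8 mm.
Transfer each piece to the horizontal centroidal axis using Ī + A·d² with d = y − 148.8:
  flange: d = 36.17 mm → contributes +8 299 706 mm⁴
  web: d = -63.83 mm → contributes +22 040 755 mm⁴
Total I = 30 340 461 mm⁴.
Extreme fibre distance c = 148.8 mm; S = I/c = 203 860 mm³.

S_x ≈ 2.0 × 10⁵ mm³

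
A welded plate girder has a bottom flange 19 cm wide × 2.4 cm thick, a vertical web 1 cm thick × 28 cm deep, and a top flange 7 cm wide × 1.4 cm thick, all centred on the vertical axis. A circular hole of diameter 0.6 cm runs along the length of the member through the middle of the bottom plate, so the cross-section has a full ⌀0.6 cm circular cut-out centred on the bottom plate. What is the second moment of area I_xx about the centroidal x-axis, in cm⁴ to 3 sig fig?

I_xx ≈ 1.09 × 10⁴ cm⁴

Decompose the section into non-overlapping parts with the origin at the bottom-left of its bounding rectangle.
Bottom plate: 19 × 2.4, A = 45.6 cm², y = 1.2 cm, Ī = 21.888 cm⁴.
Web plate: 1 × 28, A = 28 cm², y = 16.4 cm, Ī = 1829.3 cm⁴.
Top plate: 7 × 1.4, A = 9.8 cm², y = 31.1 cm, Ī = 1.6007 cm⁴.
Hole (subtracted): ⌀0.6, A = 0.28274 cm², y = 1.2 cm, Ī = 0.0063617 cm⁴.
Centroid: ȳ = ΣA·y / ΣA = 9.8459 cm.
Transfer each piece to the centroidal x-axis using Ī + A·d² with d = y − 9.8459:
  bottom plate: d = -8.6459 cm → contributes +3430.5 cm⁴
  web plate: d = 6.5541 cm → contributes +3032.1 cm⁴
  top plate: d = 21.254 cm → contributes +4428.6 cm⁴
  hole: d = -8.6459 cm → contributes −21.142 cm⁴
Total I = 10 870 cm⁴.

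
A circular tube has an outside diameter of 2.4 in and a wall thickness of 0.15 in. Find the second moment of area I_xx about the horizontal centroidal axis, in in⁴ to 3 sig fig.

I_xx ≈ 0.674 in⁴

Split into non-overlapping primitives; take the origin at the lower-left of the bounding box.
Outer circle: ⌀2.4, A = 4.5239 in², y = 1.2 in, Ī = 1.6286 in⁴.
Bore (subtracted): ⌀2.1, A = 3.4636 in², y = 1.2 in, Ī = 0.95466 in⁴.
By symmetry the centroid is at mid-height, ȳ = 1.2 in.
All pieces are centred on the horizontal centroidal axis, so I = ΣĪ (holes subtracted) = 0.67395 in⁴.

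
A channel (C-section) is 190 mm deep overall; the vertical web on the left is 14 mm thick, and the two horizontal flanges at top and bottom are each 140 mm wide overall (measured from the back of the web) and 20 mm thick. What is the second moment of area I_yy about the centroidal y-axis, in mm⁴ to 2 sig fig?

I_yy ≈ 1.5 × 10⁷ mm⁴

Treat the section as a set of non-overlapping primitives; coordinates are from the bounding-box lower-left.
Web: 14 × 190, A = 2 660 mm², x = 7 mm, Ī = 43 447 mm⁴.
Top flange (beyond web): 126 × 20, A = 2 520 mm², x = 77 mm, Ī = 3 333 960 mm⁴.
Bottom flange (beyond web): 126 × 20, A = 2 520 mm², x = 77 mm, Ī = 3 333 960 mm⁴.
Centroid: x̄ = ΣA·x / ΣA = 52.82 mm.
Transfer each piece to the centroidal y-axis using Ī + A·d² with d = x − 52.82:
  web: d = -45.82 mm → contributes +5 627 600 mm⁴
  top flange (beyond web): d = 24.18 mm → contributes +4 807 556 mm⁴
  bottom flange (beyond web): d = 24.18 mm → contributes +4 807 556 mm⁴
Total I = 15 242 712 mm⁴.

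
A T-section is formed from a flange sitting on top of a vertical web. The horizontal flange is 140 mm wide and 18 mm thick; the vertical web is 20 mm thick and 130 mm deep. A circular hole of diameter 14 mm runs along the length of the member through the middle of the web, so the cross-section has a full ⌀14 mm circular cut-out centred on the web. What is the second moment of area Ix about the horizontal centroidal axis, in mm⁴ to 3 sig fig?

Ix ≈ 1.05 × 10⁷ mm⁴

Break the section into simple shapes (no overlaps), measuring from the bottom-left corner of the bounding box.
Flange: 140 × 18, A = 2 520 mm², y = 139 mm, Ī = 68 040 mm⁴.
Web: 20 × 130, A = 2 600 mm², y = 65 mm, Ī = 3 661 667 mm⁴.
Hole (subtracted): ⌀14, A = 153.94 mm², y = 65 mm, Ī = 1885.7 mm⁴.
Centroid: ȳ = ΣA·y / ΣA = 102.55 mm.
Transfer each piece to the horizontal centroidal axis using Ī + A·d² with d = y − 102.55:
  flange: d = 36.449 mm → contributes +3 415 957 mm⁴
  web: d = -37.551 mm → contributes +7 327 845 mm⁴
  hole: d = -37.551 mm → contributes −218 949 mm⁴
Total I = 10 524 853 mm⁴.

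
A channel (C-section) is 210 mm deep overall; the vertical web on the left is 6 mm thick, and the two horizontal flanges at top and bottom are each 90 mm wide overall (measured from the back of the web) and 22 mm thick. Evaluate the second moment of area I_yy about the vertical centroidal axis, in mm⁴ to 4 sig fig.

I_yy ≈ 4.080 × 10⁶ mm⁴

Decompose the section into non-overlapping parts with the origin at the bottom-left of its bounding rectangle.
Web: 6 × 210, A = 1 260 mm², x = 3 mm, Ī = 3 780 mm⁴.
Top flange (beyond web): 84 × 22, A = 1 848 mm², x = 48 mm, Ī = 1 086 624 mm⁴.
Bottom flange (beyond web): 84 × 22, A = 1 848 mm², x = 48 mm, Ī = 1 086 624 mm⁴.
Centroid: x̄ = ΣA·x / ΣA = 36.5593 mm.
Transfer each piece to the vertical centroidal axis using Ī + A·d² with d = x − 36.5593:
  web: d = -33.5593 mm → contributes +1 422 827 mm⁴
  top flange (beyond web): d = 11.4407 mm → contributes +1 328 507 mm⁴
  bottom flange (beyond web): d = 11.4407 mm → contributes +1 328 507 mm⁴
Total I = 4 079 842 mm⁴.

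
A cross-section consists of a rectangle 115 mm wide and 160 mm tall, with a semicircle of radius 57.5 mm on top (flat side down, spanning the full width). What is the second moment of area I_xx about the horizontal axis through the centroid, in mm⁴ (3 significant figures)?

I_xx ≈ 8.46 × 10⁷ mm⁴

Split into non-overlapping primitives; take the origin at the lower-left of the bounding box.
Rectangular body: 115 × 160, A = 18 400 mm², y = 80 mm, Ī = 39 253 333 mm⁴.
Semicircular cap: semicircle r = 57.5, A = 5193.4 mm², y = 184.4 mm, Ī = 1 199 785 mm⁴.
Centroid: ȳ = ΣA·y / ΣA = 102.98 mm.
Transfer each piece to the horizontal axis through the centroid using Ī + A·d² with d = y − 102.98:
  rectangular body: d = -22.982 mm → contributes +48 971 369 mm⁴
  semicircular cap: d = 81.422 mm → contributes +35 630 080 mm⁴
Total I = 84 601 449 mm⁴.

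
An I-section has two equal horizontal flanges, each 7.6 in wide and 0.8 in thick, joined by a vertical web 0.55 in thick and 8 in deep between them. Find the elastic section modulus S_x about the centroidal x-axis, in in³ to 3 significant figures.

S_x ≈ 54.1 in³

Decompose the section into non-overlapping parts with the origin at the bottom-left of its bounding rectangle.
Bottom flange: 7.6 × 0.8, A = 6.08 in², y = 0.4 in, Ī = 0.32427 in⁴.
Web: 0.55 × 8, A = 4.4 in², y = 4.8 in, Ī = 23.467 in⁴.
Top flange: 7.6 × 0.8, A = 6.08 in², y = 9.2 in, Ī = 0.32427 in⁴.
By symmetry the centroid is at mid-height, ȳ = 4.8 in.
Transfer each piece to the centroidal x-axis using Ī + A·d² with d = y − 4.8:
  bottom flange: d = -4.4 in → contributes +118.03 in⁴
  web: d = 0 in → contributes +23.467 in⁴
  top flange: d = 4.4 in → contributes +118.03 in⁴
Total I = 259.53 in⁴.
Extreme fibre distance c = 4.8 in; S = I/c = 54.069 in³.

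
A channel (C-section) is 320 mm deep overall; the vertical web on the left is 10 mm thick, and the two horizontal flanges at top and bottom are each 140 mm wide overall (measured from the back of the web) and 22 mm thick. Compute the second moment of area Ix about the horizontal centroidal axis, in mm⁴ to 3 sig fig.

Ix ≈ 1.55 × 10⁸ mm⁴

Split into non-overlapping primitives; take the origin at the lower-left of the bounding box.
Web: 10 × 320, A = 3 200 mm², y = 160 mm, Ī = 27 306 667 mm⁴.
Top flange (beyond web): 130 × 22, A = 2 860 mm², y = 309 mm, Ī = 115 353 mm⁴.
Bottom flange (beyond web): 130 × 22, A = 2 860 mm², y = 11 mm, Ī = 115 353 mm⁴.
By symmetry the centroid is at mid-height, ȳ = 160 mm.
Transfer each piece to the horizontal centroidal axis using Ī + A·d² with d = y − 160:
  web: d = 0 mm → contributes +27 306 667 mm⁴
  top flange (beyond web): d = 149 mm → contributes +63 610 213 mm⁴
  bottom flange (beyond web): d = -149 mm → contributes +63 610 213 mm⁴
Total I = 154 527 093 mm⁴.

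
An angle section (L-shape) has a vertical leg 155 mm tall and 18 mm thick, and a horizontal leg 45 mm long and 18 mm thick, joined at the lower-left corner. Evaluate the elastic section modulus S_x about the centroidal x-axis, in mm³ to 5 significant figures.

Decompose the section into non-overlapping parts with the origin at the bottom-left of its bounding rectangle.
Vertical leg: 18 × 155, A = 2 790 mm², y = 77.5 mm, Ī = 5 585 813 mm⁴.
Horizontal leg (remainder): 27 × 18, A = 486 mm², y = 9 mm, Ī = 13 122 mm⁴.
Centroid: ȳ = ΣA·y / ΣA = 67.33791 mm.
Transfer each piece to the centroidal x-axis using Ī + A·d² with d = y − 67.33791:
  vertical leg: d = 10.16209 mm → contributes +5 873 930 mm⁴
  horizontal leg (remainder): d = -58.33791 mm → contributes +1 667 132 mm⁴
Total I = 7 541 062 mm⁴.
Extreme fibre distance c = 87.66209 mm; S = I/c = 86024.21 mm³.

S_x ≈ 8.6024 × 10⁴ mm³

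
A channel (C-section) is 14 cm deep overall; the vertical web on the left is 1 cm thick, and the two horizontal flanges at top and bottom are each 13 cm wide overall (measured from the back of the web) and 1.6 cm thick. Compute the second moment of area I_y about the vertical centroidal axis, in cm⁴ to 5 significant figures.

Split into non-overlapping primitives; take the origin at the lower-left of the bounding box.
Web: 1 × 14, A = 14 cm², x = 0.5 cm, Ī = 1.166667 cm⁴.
Top flange (beyond web): 12 × 1.6, A = 19.2 cm², x = 7 cm, Ī = 230.4 cm⁴.
Bottom flange (beyond web): 12 × 1.6, A = 19.2 cm², x = 7 cm, Ī = 230.4 cm⁴.
Centroid: x̄ = ΣA·x / ΣA = 5.263359 cm.
Transfer each piece to the vertical centroidal axis using Ī + A·d² with d = x − 5.263359:
  web: d = -4.763359 cm → contributes +318.8209 cm⁴
  top flange (beyond web): d = 1.736641 cm → contributes +288.3057 cm⁴
  bottom flange (beyond web): d = 1.736641 cm → contributes +288.3057 cm⁴
Total I = 895.4323 cm⁴.

I_y ≈ 895.43 cm⁴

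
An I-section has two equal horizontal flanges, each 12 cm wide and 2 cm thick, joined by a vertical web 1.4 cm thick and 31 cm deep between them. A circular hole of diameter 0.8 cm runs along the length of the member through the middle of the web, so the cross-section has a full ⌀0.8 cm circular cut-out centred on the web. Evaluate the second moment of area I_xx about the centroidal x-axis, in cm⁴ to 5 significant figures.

I_xx ≈ 1.6560 × 10⁴ cm⁴

Split into non-overlapping primitives; take the origin at the lower-left of the bounding box.
Bottom flange: 12 × 2, A = 24 cm², y = 1 cm, Ī = 8 cm⁴.
Web: 1.4 × 31, A = 43.4 cm², y = 17.5 cm, Ī = 3475.617 cm⁴.
Top flange: 12 × 2, A = 24 cm², y = 34 cm, Ī = 8 cm⁴.
Hole (subtracted): ⌀0.8, A = 0.5026548 cm², y = 17.5 cm, Ī = 0.02010619 cm⁴.
By symmetry the centroid is at mid-height, ȳ = 17.5 cm.
Transfer each piece to the centroidal x-axis using Ī + A·d² with d = y − 17.5:
  bottom flange: d = -16.5 cm → contributes +6 542 cm⁴
  web: d = 0 cm → contributes +3475.617 cm⁴
  top flange: d = 16.5 cm → contributes +6 542 cm⁴
  hole: d = 0 cm → contributes −0.02010619 cm⁴
Total I = 16559.6 cm⁴.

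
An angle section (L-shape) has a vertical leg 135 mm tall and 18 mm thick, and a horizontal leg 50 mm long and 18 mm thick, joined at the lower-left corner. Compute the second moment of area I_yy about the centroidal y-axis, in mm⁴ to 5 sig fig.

I_yy ≈ 4.0578 × 10⁵ mm⁴

Treat the section as a set of non-overlapping primitives; coordinates are from the bounding-box lower-left.
Vertical leg: 18 × 135, A = 2 430 mm², x = 9 mm, Ī = 65 610 mm⁴.
Horizontal leg (remainder): 32 × 18, A = 576 mm², x = 34 mm, Ī = 49 152 mm⁴.
Centroid: x̄ = ΣA·x / ΣA = 13.79042 mm.
Transfer each piece to the centroidal y-axis using Ī + A·d² with d = x − 13.79042:
  vertical leg: d = -4.790419 mm → contributes +121373.9 mm⁴
  horizontal leg (remainder): d = 20.20958 mm → contributes +284 406 mm⁴
Total I = 405 780 mm⁴.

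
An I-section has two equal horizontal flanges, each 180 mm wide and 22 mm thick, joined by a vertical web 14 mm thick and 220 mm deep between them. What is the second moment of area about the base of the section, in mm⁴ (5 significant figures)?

Break the section into simple shapes (no overlaps), measuring from the bottom-left corner of the bounding box.
Bottom flange: 180 × 22, A = 3 960 mm², y = 11 mm, Ī = 159 720 mm⁴.
Web: 14 × 220, A = 3 080 mm², y = 132 mm, Ī = 12 422 667 mm⁴.
Top flange: 180 × 22, A = 3 960 mm², y = 253 mm, Ī = 159 720 mm⁴.
Transfer each piece to a horizontal axis along the bottom face using Ī + A·d² with d = y − 0:
  bottom flange: d = 11 mm → contributes +638 880 mm⁴
  web: d = 132 mm → contributes +66 088 587 mm⁴
  top flange: d = 253 mm → contributes +253 635 360 mm⁴
Total I = 320 362 827 mm⁴.

I_base ≈ 3.2036 × 10⁸ mm⁴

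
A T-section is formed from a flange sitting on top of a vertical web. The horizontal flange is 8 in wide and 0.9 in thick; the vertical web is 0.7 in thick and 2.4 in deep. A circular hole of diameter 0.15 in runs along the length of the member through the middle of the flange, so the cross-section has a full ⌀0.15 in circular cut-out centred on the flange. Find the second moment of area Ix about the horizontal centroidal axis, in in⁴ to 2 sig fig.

Ix ≈ 5.0 in⁴

Treat the section as a set of non-overlapping primitives; coordinates are from the bounding-box lower-left.
Flange: 8 × 0.9, A = 7.2 in², y = 2.85 in, Ī = 0.486 in⁴.
Web: 0.7 × 2.4, A = 1.68 in², y = 1.2 in, Ī = 0.8064 in⁴.
Hole (subtracted): ⌀0.15, A = 0.01767 in², y = 2.85 in, Ī = 0.00002485 in⁴.
Centroid: ȳ = ΣA·y / ΣA = 2.537 in.
Transfer each piece to the horizontal centroidal axis using Ī + A·d² with d = y − 2.537:
  flange: d = 0.3128 in → contributes +1.19 in⁴
  web: d = -1.337 in → contributes +3.81 in⁴
  hole: d = 0.3128 in → contributes −0.001754 in⁴
Total I = 4.999 in⁴.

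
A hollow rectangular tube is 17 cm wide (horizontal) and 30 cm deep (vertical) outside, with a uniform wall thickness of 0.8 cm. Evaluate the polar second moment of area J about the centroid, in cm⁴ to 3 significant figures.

Treat the section as a set of non-overlapping primitives; coordinates are from the bounding-box lower-left.
Outer rectangle: 17 × 30, A = 510 cm², y = 15 cm, Ī = 38 250 cm⁴.
Inner void (subtracted): 15.4 × 28.4, A = 437.36 cm², y = 15 cm, Ī = 29 396 cm⁴.
By symmetry the centroid is at mid-height, ȳ = 15 cm.
All pieces are centred on the centroidal x-axis, so I = ΣĪ (holes subtracted) = 8853.6 cm⁴.
Repeating about the centroidal y-axis gives I_y = 3638.8 cm⁴.
Polar second moment: J = I_x + I_y = 12 492 cm⁴.

J ≈ 1.25 × 10⁴ cm⁴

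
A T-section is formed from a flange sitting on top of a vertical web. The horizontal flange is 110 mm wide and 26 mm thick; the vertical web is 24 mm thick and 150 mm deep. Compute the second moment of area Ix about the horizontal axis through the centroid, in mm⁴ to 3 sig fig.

Ix ≈ 1.93 × 10⁷ mm⁴

Decompose the section into non-overlapping parts with the origin at the bottom-left of its bounding rectangle.
Flange: 110 × 26, A = 2 860 mm², y = 163 mm, Ī = 161 113 mm⁴.
Web: 24 × 150, A = 3 600 mm², y = 75 mm, Ī = 6 750 000 mm⁴.
Centroid: ȳ = ΣA·y / ΣA = 113.96 mm.
Transfer each piece to the horizontal axis through the centroid using Ī + A·d² with d = y − 113.96:
  flange: d = 49.04 mm → contributes +7 039 259 mm⁴
  web: d = -38.96 mm → contributes +12 214 304 mm⁴
Total I = 19 253 563 mm⁴.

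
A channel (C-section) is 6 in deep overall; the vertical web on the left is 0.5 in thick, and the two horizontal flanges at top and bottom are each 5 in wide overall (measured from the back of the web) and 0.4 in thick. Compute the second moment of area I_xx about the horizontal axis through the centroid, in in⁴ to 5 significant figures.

Decompose the section into non-overlapping parts with the origin at the bottom-left of its bounding rectangle.
Web: 0.5 × 6, A = 3 in², y = 3 in, Ī = 9 in⁴.
Top flange (beyond web): 4.5 × 0.4, A = 1.8 in², y = 5.8 in, Ī = 0.024 in⁴.
Bottom flange (beyond web): 4.5 × 0.4, A = 1.8 in², y = 0.2 in, Ī = 0.024 in⁴.
By symmetry the centroid is at mid-height, ȳ = 3 in.
Transfer each piece to the horizontal axis through the centroid using Ī + A·d² with d = y − 3:
  web: d = 0 in → contributes +9 in⁴
  top flange (beyond web): d = 2.8 in → contributes +14.136 in⁴
  bottom flange (beyond web): d = -2.8 in → contributes +14.136 in⁴
Total I = 37.272 in⁴.

I_xx ≈ 37.272 in⁴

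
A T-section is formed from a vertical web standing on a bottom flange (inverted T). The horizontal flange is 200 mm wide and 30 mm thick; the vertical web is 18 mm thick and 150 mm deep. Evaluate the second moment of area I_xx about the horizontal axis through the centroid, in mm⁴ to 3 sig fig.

I_xx ≈ 2.06 × 10⁷ mm⁴

Split into non-overlapping primitives; take the origin at the lower-left of the bounding box.
Flange: 200 × 30, A = 6 000 mm², y = 15 mm, Ī = 450 000 mm⁴.
Web: 18 × 150, A = 2 700 mm², y = 105 mm, Ī = 5 062 500 mm⁴.
Centroid: ȳ = ΣA·y / ΣA = 42.931 mm.
Transfer each piece to the horizontal axis through the centroid using Ī + A·d² with d = y − 42.931:
  flange: d = -27.931 mm → contributes +5 130 856 mm⁴
  web: d = 62.069 mm → contributes +15 464 402 mm⁴
Total I = 20 595 259 mm⁴.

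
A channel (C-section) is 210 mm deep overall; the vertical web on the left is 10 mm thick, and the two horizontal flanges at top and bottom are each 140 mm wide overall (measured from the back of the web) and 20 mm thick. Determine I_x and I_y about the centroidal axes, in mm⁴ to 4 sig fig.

Treat the section as a set of non-overlapping primitives; coordinates are from the bounding-box lower-left.
Web: 10 × 210, A = 2 100 mm², y = 105 mm, Ī = 7 717 500 mm⁴.
Top flange (beyond web): 130 × 20, A = 2 600 mm², y = 200 mm, Ī = 86666.7 mm⁴.
Bottom flange (beyond web): 130 × 20, A = 2 600 mm², y = 10 mm, Ī = 86666.7 mm⁴.
By symmetry the centroid is at mid-height, ȳ = 105 mm.
Transfer each piece to the centroidal x-axis using Ī + A·d² with d = y − 105:
  web: d = 0 mm → contributes +7 717 500 mm⁴
  top flange (beyond web): d = 95 mm → contributes +23 551 667 mm⁴
  bottom flange (beyond web): d = -95 mm → contributes +23 551 667 mm⁴
Total I = 54 820 833 mm⁴.
For the y-axis: x̄ = 54.863 mm.
Repeating about the centroidal y-axis gives I_y = 14 670 696 mm⁴.

I_x ≈ 5.482 × 10⁷ mm⁴, I_y ≈ 1.467 × 10⁷ mm⁴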